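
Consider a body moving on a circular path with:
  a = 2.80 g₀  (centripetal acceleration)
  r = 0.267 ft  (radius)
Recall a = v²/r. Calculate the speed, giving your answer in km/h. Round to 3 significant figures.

5.38 km/h

Rearranging a = v²/r for v: v = √(a·r).
a = 2.80 g₀ = 27.46 m/s²; r = 0.267 ft = 0.08138 m.
v = 1.495 m/s
1.495 m/s × (1 km/h / 0.2778 m/s) = 5.382 km/h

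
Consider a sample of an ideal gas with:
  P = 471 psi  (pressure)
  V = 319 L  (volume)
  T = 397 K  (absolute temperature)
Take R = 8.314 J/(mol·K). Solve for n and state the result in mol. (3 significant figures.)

From the ideal-gas law: n = PV/(RT).
P = 471 psi = 3.247×10^6 Pa; V = 319 L = 0.3190 m³; T = 397 K; R = 8.314 J/(mol·K).
n = 313.9 mol

314 mol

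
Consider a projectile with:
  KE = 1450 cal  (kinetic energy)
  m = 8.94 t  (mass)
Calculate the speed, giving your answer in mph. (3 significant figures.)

Solving KE = ½mv² for v: v = √(2·KE/m).
KE = 1450 cal = 6067 J; m = 8.94 t = 8940 kg.
v = 1.165 m/s
1.165 m/s × (1 mph / 0.4470 m/s) = 2.606 mph

2.61 mph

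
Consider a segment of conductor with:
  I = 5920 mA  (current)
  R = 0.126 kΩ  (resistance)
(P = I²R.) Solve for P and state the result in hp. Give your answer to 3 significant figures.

P is given directly by: P = I²R.
I = 5920 mA = 5.920 A; R = 0.126 kΩ = 126.0 Ω.
P = 4416 W
4416 W × (1 hp / 745.7 W) = 5.922 hp

5.92 hp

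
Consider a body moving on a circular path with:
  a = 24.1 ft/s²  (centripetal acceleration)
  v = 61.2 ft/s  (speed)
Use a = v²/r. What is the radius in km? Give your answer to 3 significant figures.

0.0474 km

Solving a = v²/r for r: r = v²/a.
a = 24.1 ft/s² = 7.346 m/s²; v = 61.2 ft/s = 18.65 m/s.
r = 47.37 m
47.37 m × (1 km / 1000 m) = 0.04737 km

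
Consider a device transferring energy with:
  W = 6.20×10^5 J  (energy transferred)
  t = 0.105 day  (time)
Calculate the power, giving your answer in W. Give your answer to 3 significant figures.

P is given directly by: P = W/t.
W = 6.20×10^5 J; t = 0.105 day = 9072 s.
P = 68.34 W  (the unit combination reduces to kg·m²/s³ = W)

68.3 W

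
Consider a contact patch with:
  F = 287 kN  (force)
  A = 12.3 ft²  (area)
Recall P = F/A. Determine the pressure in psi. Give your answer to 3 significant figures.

36.4 psi

Directly: P = F/A.
F = 287 kN = 2.870×10^5 N; A = 12.3 ft² = 1.143 m².
P = 2.512×10^5 Pa  (the unit combination reduces to kg/(m·s²) = Pa)
2.512×10^5 Pa × (1 psi / 6895 Pa) = 36.43 psi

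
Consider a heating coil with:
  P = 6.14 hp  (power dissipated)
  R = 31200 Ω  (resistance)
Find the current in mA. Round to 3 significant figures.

383 mA

Rearranging: I = √(P/R).
P = 6.14 hp = 4579 W; R = 31200 Ω.
I = 0.3831 A
0.3831 A × (1 mA / 0.001000 A) = 383.1 mA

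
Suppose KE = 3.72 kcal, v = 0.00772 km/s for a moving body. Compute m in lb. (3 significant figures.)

Solving KE = ½mv² for m: m = 2·KE/v².
KE = 3.72 kcal = 15564 J; v = 0.00772 km/s = 7.720 m/s.
m = 522.3 kg
522.3 kg × (1 lb / 0.4536 kg) = 1152 lb

1150 lb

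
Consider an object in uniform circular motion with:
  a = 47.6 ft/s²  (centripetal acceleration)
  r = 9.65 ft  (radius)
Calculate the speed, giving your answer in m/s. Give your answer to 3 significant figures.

Rearranging: v = √(a·r).
a = 47.6 ft/s² = 14.51 m/s²; r = 9.65 ft = 2.941 m.
v = 6.533 m/s

6.53 m/s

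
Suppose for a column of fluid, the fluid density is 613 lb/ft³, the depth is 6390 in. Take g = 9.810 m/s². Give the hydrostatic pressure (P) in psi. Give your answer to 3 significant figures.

Directly: P = ρgh.
ρ = 613 lb/ft³ = 9819 kg/m³; h = 6390 in = 162.3 m; g = 9.810 m/s².
P = 1.563×10^7 Pa
1.563×10^7 Pa × (1 psi / 6895 Pa) = 2268 psi

2270 psi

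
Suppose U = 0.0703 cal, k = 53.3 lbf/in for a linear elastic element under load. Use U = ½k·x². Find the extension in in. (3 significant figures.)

Solving U = ½k·x² for x: x = √(2U/k).
U = 0.0703 cal = 0.2941 J; k = 53.3 lbf/in = 9334 N/m.
x = 0.007939 m
0.007939 m × (1 in / 0.02540 m) = 0.3125 in

0.313 in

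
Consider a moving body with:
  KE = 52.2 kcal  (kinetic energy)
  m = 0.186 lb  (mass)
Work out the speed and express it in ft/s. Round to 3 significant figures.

7470 ft/s

Rearranging KE = ½mv² for v: v = √(2·KE/m).
KE = 52.2 kcal = 2.184×10^5 J; m = 0.186 lb = 0.08437 kg.
v = 2275 m/s
2275 m/s × (1 ft/s / 0.3048 m/s) = 7465 ft/s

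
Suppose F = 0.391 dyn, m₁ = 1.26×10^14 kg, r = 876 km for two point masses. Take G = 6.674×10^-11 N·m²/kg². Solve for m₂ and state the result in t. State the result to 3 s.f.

From Newton's law of gravitation: m₂ = F·r²/(G·m₁).
F = 0.391 dyn = 3.910×10^-6 N; m₁ = 1.26×10^14 kg; r = 876 km = 8.760×10^5 m; G = 6.674×10^-11 N·m²/kg².
m₂ = 356.8 kg
356.8 kg × (1 t / 1000 kg) = 0.3568 t

0.357 t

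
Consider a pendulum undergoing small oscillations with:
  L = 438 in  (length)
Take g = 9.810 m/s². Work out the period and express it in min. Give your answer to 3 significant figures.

0.112 min

Directly: T = 2π√(L/g).
L = 438 in = 11.13 m; g = 9.810 m/s².
T = 6.691 s
6.691 s × (1 min / 60.00 s) = 0.1115 min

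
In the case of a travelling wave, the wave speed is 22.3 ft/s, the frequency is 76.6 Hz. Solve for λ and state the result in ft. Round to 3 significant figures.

Rearranging v = f·λ for λ: λ = v/f.
v = 22.3 ft/s = 6.797 m/s; f = 76.6 Hz.
λ = 0.08873 m
0.08873 m × (1 ft / 0.3048 m) = 0.2911 ft

0.291 ft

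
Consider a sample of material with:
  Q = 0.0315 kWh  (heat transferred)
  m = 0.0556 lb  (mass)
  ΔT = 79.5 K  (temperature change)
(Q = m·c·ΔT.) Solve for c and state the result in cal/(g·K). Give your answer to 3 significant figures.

13.5 cal/(g·K)

Rearranging Q = m·c·ΔT for c: c = Q/(m·ΔT).
Q = 0.0315 kWh = 1.134×10^5 J; m = 0.0556 lb = 0.02522 kg; ΔT = 79.5 K.
c = 56559 J/(kg·K)
56559 J/(kg·K) × (1 cal/(g·K) / 4184 J/(kg·K)) = 13.52 cal/(g·K)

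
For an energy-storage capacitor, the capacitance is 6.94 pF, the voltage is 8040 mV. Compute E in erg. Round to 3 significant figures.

Directly: E = ½CV².
C = 6.94 pF = 6.940×10^-12 F; V = 8040 mV = 8.040 V.
E = 2.243×10^-10 J
2.243×10^-10 J × (1 erg / 1.000×10^-7 J) = 0.002243 erg

0.00224 erg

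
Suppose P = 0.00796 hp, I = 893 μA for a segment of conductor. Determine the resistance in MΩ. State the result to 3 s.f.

7.44 MΩ

Solving P = I²R for R: R = P/I².
P = 0.00796 hp = 5.936 W; I = 893 μA = 8.930×10^-4 A.
R = 7.443×10^6 Ω
7.443×10^6 Ω × (1 MΩ / 1.000×10^6 Ω) = 7.443 MΩ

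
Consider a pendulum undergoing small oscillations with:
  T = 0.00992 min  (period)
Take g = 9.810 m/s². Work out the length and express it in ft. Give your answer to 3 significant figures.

0.289 ft

Rearranging: L = g·(T/2π)².
T = 0.00992 min = 0.5952 s; g = 9.810 m/s².
L = 0.08803 m
0.08803 m × (1 ft / 0.3048 m) = 0.2888 ft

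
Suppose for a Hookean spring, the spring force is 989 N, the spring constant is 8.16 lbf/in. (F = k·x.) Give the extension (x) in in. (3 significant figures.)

From Hooke's law: x = F/k.
F = 989 N; k = 8.16 lbf/in = 1429 N/m.
x = 0.6921 m
0.6921 m × (1 in / 0.02540 m) = 27.25 in

27.2 in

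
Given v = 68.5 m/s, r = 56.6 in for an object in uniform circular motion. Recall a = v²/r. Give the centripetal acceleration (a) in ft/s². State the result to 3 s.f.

a is given directly by: a = v²/r.
v = 68.5 m/s; r = 56.6 in = 1.438 m.
a = 3264 m/s²
3264 m/s² × (1 ft/s² / 0.3048 m/s²) = 10708 ft/s²

10700 ft/s²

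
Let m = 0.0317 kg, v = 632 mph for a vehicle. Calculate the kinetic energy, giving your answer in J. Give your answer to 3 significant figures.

1270 J

Directly: KE = ½mv².
m = 0.0317 kg; v = 632 mph = 282.5 m/s.
KE = 1265 J  (the unit combination reduces to kg·m²/s² = J)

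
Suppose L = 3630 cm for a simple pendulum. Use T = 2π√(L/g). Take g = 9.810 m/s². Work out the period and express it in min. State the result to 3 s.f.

0.201 min

Directly: T = 2π√(L/g).
L = 3630 cm = 36.30 m; g = 9.810 m/s².
T = 12.09 s
12.09 s × (1 min / 60.00 s) = 0.2014 min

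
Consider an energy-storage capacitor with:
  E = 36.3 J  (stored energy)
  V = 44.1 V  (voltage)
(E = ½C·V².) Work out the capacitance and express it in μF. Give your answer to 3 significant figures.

37300 μF

Solving E = ½C·V² for C: C = 2E/V².
E = 36.3 J; V = 44.1 V.
C = 0.03733 F
0.03733 F × (1 μF / 1.000×10^-6 F) = 37330 μF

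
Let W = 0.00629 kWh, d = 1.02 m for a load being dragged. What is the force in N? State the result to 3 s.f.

Rearranging W = F·d for F: F = W/d.
W = 0.00629 kWh = 22644 J; d = 1.02 m.
F = 22200 N

22200 N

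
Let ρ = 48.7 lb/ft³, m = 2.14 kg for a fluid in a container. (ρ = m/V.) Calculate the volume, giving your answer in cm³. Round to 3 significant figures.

Rearranging ρ = m/V for V: V = m/ρ.
ρ = 48.7 lb/ft³ = 780.1 kg/m³; m = 2.14 kg.
V = 0.002743 m³
0.002743 m³ × (1 cm³ / 1.000×10^-6 m³) = 2743 cm³

2740 cm³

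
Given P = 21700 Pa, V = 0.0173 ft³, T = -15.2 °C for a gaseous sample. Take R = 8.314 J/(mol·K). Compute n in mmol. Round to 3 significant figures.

4.96 mmol

Solving PV = nRT for n: n = PV/(RT).
P = 21700 Pa; V = 0.0173 ft³ = 4.899×10^-4 m³; T = -15.2 °C = 257.9 K; R = 8.314 J/(mol·K).
n = 0.004957 mol
0.004957 mol × (1 mmol / 0.001000 mol) = 4.957 mmol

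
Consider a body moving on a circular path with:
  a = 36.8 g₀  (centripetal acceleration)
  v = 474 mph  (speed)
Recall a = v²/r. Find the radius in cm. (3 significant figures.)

12400 cm

Rearranging: r = v²/a.
a = 36.8 g₀ = 360.9 m/s²; v = 474 mph = 211.9 m/s.
r = 124.4 m
124.4 m × (1 cm / 0.01000 m) = 12442 cm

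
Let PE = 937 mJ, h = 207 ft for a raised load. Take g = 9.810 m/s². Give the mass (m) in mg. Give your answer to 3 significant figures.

1510 mg

Rearranging PE = m·g·h for m: m = PE/(g·h).
PE = 937 mJ = 0.9370 J; h = 207 ft = 63.09 m; g = 9.810 m/s².
m = 0.001514 kg
0.001514 kg × (1 mg / 1.000×10^-6 kg) = 1514 mg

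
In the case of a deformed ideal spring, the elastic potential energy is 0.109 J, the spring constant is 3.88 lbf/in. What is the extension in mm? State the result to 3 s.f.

17.9 mm

Rearranging U = ½k·x² for x: x = √(2U/k).
U = 0.109 J; k = 3.88 lbf/in = 679.5 N/m.
x = 0.01791 m
0.01791 m × (1 mm / 0.001000 m) = 17.91 mm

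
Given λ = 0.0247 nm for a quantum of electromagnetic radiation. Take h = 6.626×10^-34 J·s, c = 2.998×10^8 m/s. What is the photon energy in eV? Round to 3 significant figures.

E is given directly by: E = hc/λ.
λ = 0.0247 nm = 2.470×10^-11 m; h = 6.626×10^-34 J·s; c = 2.998×10^8 m/s.
E = 8.042×10^-15 J
8.042×10^-15 J × (1 eV / 1.602×10^-19 J) = 50197 eV

50200 eV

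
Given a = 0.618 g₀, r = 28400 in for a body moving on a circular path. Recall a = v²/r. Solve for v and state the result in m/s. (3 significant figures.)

Rearranging a = v²/r for v: v = √(a·r).
a = 0.618 g₀ = 6.061 m/s²; r = 28400 in = 721.4 m.
v = 66.12 m/s

66.1 m/s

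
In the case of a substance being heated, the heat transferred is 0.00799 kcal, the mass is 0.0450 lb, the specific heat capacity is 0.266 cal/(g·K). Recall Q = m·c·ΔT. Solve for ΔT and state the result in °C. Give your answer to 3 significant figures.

1.47 °C

Rearranging: ΔT = Q/(m·c).
Q = 0.00799 kcal = 33.43 J; m = 0.0450 lb = 0.02041 kg; c = 0.266 cal/(g·K) = 1113 J/(kg·K).
ΔT = 1.472 K
Since 1 °C = 1 K, 1.472 °C.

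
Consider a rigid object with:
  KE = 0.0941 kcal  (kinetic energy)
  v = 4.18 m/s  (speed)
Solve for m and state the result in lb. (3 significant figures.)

Rearranging: m = 2·KE/v².
KE = 0.0941 kcal = 393.7 J; v = 4.18 m/s.
m = 45.07 kg
45.07 kg × (1 lb / 0.4536 kg) = 99.36 lb

99.4 lb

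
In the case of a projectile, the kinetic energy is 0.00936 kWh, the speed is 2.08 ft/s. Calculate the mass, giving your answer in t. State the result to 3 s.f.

Solving KE = ½mv² for m: m = 2·KE/v².
KE = 0.00936 kWh = 33696 J; v = 2.08 ft/s = 0.6340 m/s.
m = 1.677×10^5 kg
1.677×10^5 kg × (1 t / 1000 kg) = 167.7 t

168 t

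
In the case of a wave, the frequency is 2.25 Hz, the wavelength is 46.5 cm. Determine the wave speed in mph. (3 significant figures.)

Directly: v = fλ.
f = 2.25 Hz; λ = 46.5 cm = 0.4650 m.
v = 1.046 m/s
1.046 m/s × (1 mph / 0.4470 m/s) = 2.340 mph

2.34 mph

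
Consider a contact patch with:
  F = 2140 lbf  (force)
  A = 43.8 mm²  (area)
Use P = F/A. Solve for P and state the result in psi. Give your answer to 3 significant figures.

31500 psi

P is given directly by: P = F/A.
F = 2140 lbf = 9519 N; A = 43.8 mm² = 4.380×10^-5 m².
P = 2.173×10^8 Pa
2.173×10^8 Pa × (1 psi / 6895 Pa) = 31522 psi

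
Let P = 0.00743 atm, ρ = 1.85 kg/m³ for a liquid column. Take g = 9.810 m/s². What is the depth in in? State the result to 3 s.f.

1630 in

Rearranging P = ρ·g·h for h: h = P/(ρ·g).
P = 0.00743 atm = 752.8 Pa; ρ = 1.85 kg/m³; g = 9.810 m/s².
h = 41.48 m
41.48 m × (1 in / 0.02540 m) = 1633 in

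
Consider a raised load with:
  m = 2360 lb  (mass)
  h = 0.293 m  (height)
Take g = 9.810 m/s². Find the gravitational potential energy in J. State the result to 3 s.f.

PE is given directly by: PE = mgh.
m = 2360 lb = 1070 kg; h = 0.293 m; g = 9.810 m/s².
PE = 3077 J

3080 J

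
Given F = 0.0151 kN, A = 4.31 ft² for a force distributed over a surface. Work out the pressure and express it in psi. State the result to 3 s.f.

P is given directly by: P = F/A.
F = 0.0151 kN = 15.10 N; A = 4.31 ft² = 0.4004 m².
P = 37.71 Pa
37.71 Pa × (1 psi / 6895 Pa) = 0.005470 psi

0.00547 psi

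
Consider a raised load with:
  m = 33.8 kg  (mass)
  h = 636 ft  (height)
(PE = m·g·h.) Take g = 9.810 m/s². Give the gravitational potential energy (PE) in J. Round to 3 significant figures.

PE is given directly by: PE = mgh.
m = 33.8 kg; h = 636 ft = 193.9 m; g = 9.810 m/s².
PE = 64277 J

64300 J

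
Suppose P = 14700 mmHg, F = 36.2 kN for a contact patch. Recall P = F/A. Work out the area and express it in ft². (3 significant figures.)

0.199 ft²

Solving P = F/A for A: A = F/P.
P = 14700 mmHg = 1.960×10^6 Pa; F = 36.2 kN = 36200 N.
A = 0.01847 m²
0.01847 m² × (1 ft² / 0.09290 m²) = 0.1988 ft²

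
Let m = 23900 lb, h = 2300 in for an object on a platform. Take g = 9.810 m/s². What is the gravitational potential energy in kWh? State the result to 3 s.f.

1.73 kWh

Directly: PE = mgh.
m = 23900 lb = 10841 kg; h = 2300 in = 58.42 m; g = 9.810 m/s².
PE = 6.213×10^6 J
6.213×10^6 J × (1 kWh / 3.600×10^6 J) = 1.726 kWh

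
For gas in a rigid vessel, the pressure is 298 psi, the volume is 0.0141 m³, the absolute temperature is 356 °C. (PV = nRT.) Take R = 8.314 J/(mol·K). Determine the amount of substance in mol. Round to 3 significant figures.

5.54 mol

From the ideal-gas law: n = PV/(RT).
P = 298 psi = 2.055×10^6 Pa; V = 0.0141 m³; T = 356 °C = 629.1 K; R = 8.314 J/(mol·K).
n = 5.538 mol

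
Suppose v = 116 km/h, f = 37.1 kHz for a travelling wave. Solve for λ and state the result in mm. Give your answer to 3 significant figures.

Rearranging: λ = v/f.
v = 116 km/h = 32.22 m/s; f = 37.1 kHz = 37100 Hz.
λ = 8.685×10^-4 m
8.685×10^-4 m × (1 mm / 0.001000 m) = 0.8685 mm

0.869 mm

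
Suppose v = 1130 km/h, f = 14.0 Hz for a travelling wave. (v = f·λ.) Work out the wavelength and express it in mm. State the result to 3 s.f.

22400 mm

Rearranging: λ = v/f.
v = 1130 km/h = 313.9 m/s; f = 14.0 Hz.
λ = 22.42 m
22.42 m × (1 mm / 0.001000 m) = 22421 mm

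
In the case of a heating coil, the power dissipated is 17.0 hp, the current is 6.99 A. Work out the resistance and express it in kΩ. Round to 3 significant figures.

Rearranging: R = P/I².
P = 17.0 hp = 12677 W; I = 6.99 A.
R = 259.5 Ω
259.5 Ω × (1 kΩ / 1000 Ω) = 0.2595 kΩ

0.259 kΩ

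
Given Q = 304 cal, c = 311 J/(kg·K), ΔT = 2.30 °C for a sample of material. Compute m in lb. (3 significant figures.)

Rearranging: m = Q/(c·ΔT).
Q = 304 cal = 1272 J; c = 311 J/(kg·K); ΔT = 2.30 °C = 2.300 K.
m = 1.778 kg
1.778 kg × (1 lb / 0.4536 kg) = 3.920 lb

3.92 lb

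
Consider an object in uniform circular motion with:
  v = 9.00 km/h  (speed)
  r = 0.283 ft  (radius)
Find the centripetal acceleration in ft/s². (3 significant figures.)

Directly: a = v²/r.
v = 9.00 km/h = 2.500 m/s; r = 0.283 ft = 0.08626 m.
a = 72.46 m/s²
72.46 m/s² × (1 ft/s² / 0.3048 m/s²) = 237.7 ft/s²

238 ft/s²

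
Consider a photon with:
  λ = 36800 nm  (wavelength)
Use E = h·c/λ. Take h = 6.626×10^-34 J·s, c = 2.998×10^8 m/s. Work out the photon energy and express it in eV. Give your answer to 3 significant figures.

0.0337 eV

E is given directly by: E = hc/λ.
λ = 36800 nm = 3.680×10^-5 m; h = 6.626×10^-34 J·s; c = 2.998×10^8 m/s.
E = 5.398×10^-21 J  (the unit combination reduces to kg·m²/s² = J)
5.398×10^-21 J × (1 eV / 1.602×10^-19 J) = 0.03369 eV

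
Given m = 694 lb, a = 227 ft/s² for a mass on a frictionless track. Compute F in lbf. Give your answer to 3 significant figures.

4900 lbf

From Newton's second law: F = m·a.
m = 694 lb = 314.8 kg; a = 227 ft/s² = 69.19 m/s².
F = 21780 N  (the unit combination reduces to kg·m/s² = N)
21780 N × (1 lbf / 4.448 N) = 4896 lbf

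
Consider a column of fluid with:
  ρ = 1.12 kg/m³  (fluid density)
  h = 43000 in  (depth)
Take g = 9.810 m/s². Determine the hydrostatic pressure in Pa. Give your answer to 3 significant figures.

P is given directly by: P = ρgh.
ρ = 1.12 kg/m³; h = 43000 in = 1092 m; g = 9.810 m/s².
P = 12000 Pa

12000 Pa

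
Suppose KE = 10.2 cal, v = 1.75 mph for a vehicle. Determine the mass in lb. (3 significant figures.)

Rearranging: m = 2·KE/v².
KE = 10.2 cal = 42.68 J; v = 1.75 mph = 0.7823 m/s.
m = 139.5 kg
139.5 kg × (1 lb / 0.4536 kg) = 307.5 lb

307 lb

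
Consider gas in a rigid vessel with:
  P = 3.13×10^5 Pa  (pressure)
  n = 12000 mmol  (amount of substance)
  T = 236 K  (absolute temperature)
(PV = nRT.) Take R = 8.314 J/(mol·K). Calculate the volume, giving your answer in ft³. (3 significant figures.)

Rearranging: V = nRT/P.
P = 3.13×10^5 Pa; n = 12000 mmol = 12.00 mol; T = 236 K; R = 8.314 J/(mol·K).
V = 0.07522 m³
0.07522 m³ × (1 ft³ / 0.02832 m³) = 2.657 ft³

2.66 ft³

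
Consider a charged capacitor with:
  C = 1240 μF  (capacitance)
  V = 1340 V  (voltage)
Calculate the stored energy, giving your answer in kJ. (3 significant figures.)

1.11 kJ

E is given directly by: E = ½CV².
C = 1240 μF = 0.001240 F; V = 1340 V.
E = 1113 J
1113 J × (1 kJ / 1000 J) = 1.113 kJ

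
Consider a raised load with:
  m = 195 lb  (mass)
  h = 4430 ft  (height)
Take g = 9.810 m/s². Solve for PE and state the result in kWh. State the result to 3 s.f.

Directly: PE = mgh.
m = 195 lb = 88.45 kg; h = 4430 ft = 1350 m; g = 9.810 m/s².
PE = 1.172×10^6 J  (the unit combination reduces to kg·m²/s² = J)
1.172×10^6 J × (1 kWh / 3.600×10^6 J) = 0.3255 kWh

0.325 kWh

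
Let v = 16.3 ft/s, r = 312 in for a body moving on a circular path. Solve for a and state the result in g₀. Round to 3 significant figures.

Directly: a = v²/r.
v = 16.3 ft/s = 4.968 m/s; r = 312 in = 7.925 m.
a = 3.115 m/s²
3.115 m/s² × (1 g₀ / 9.807 m/s²) = 0.3176 g₀

0.318 g₀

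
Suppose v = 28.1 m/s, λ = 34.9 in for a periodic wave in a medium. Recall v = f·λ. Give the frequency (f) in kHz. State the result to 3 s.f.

Solving v = f·λ for f: f = v/λ.
v = 28.1 m/s; λ = 34.9 in = 0.8865 m.
f = 31.70 Hz
31.70 Hz × (1 kHz / 1000 Hz) = 0.03170 kHz

0.0317 kHz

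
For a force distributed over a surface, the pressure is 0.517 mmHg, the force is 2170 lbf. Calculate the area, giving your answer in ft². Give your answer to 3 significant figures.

Solving P = F/A for A: A = F/P.
P = 0.517 mmHg = 68.93 Pa; F = 2170 lbf = 9653 N.
A = 140.0 m²
140.0 m² × (1 ft² / 0.09290 m²) = 1507 ft²

1510 ft²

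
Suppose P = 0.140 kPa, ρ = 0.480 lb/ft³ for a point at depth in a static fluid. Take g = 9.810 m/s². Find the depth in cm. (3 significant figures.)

Solving P = ρ·g·h for h: h = P/(ρ·g).
P = 0.140 kPa = 140.0 Pa; ρ = 0.480 lb/ft³ = 7.689 kg/m³; g = 9.810 m/s².
h = 1.856 m
1.856 m × (1 cm / 0.01000 m) = 185.6 cm

186 cm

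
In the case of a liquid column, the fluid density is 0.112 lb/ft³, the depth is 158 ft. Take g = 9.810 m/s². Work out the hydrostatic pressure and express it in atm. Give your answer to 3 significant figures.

0.00836 atm

P is given directly by: P = ρgh.
ρ = 0.112 lb/ft³ = 1.794 kg/m³; h = 158 ft = 48.16 m; g = 9.810 m/s².
P = 847.6 Pa
847.6 Pa × (1 atm / 1.013×10^5 Pa) = 0.008365 atm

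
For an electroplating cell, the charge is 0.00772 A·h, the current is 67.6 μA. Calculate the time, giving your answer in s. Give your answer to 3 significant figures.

4.11×10^5 s

Rearranging: t = q/I.
q = 0.00772 A·h = 27.79 C; I = 67.6 μA = 6.760×10^-5 A.
t = 4.111×10^5 s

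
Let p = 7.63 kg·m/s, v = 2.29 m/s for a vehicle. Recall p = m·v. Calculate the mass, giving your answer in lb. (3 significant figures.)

Rearranging: m = p/v.
p = 7.63 kg·m/s; v = 2.29 m/s.
m = 3.332 kg
3.332 kg × (1 lb / 0.4536 kg) = 7.346 lb

7.35 lb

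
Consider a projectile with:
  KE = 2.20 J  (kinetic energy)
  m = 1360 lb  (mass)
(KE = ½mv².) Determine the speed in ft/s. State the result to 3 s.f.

0.277 ft/s

Rearranging KE = ½mv² for v: v = √(2·KE/m).
KE = 2.20 J; m = 1360 lb = 616.9 kg.
v = 0.08445 m/s
0.08445 m/s × (1 ft/s / 0.3048 m/s) = 0.2771 ft/s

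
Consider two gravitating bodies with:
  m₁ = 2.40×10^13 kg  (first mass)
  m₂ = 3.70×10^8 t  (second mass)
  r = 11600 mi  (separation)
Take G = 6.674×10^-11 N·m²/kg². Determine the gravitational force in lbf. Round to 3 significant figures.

Directly: F = Gm₁m₂/r².
m₁ = 2.40×10^13 kg; m₂ = 3.70×10^8 t = 3.700×10^11 kg; r = 11600 mi = 1.867×10^7 m; G = 6.674×10^-11 N·m²/kg².
F = 1.701 N  (the unit combination reduces to kg·m/s² = N)
1.701 N × (1 lbf / 4.448 N) = 0.3823 lbf

0.382 lbf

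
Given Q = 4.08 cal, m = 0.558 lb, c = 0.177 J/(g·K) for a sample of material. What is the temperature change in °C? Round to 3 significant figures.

0.381 °C

Rearranging Q = m·c·ΔT for ΔT: ΔT = Q/(m·c).
Q = 4.08 cal = 17.07 J; m = 0.558 lb = 0.2531 kg; c = 0.177 J/(g·K) = 177.0 J/(kg·K).
ΔT = 0.3810 K
Since 1 °C = 1 K, 0.3810 °C.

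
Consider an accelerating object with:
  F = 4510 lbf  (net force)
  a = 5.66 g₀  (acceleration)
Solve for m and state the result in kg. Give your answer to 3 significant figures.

Rearranging: m = F/a.
F = 4510 lbf = 20061 N; a = 5.66 g₀ = 55.51 m/s².
m = 361.4 kg

361 kg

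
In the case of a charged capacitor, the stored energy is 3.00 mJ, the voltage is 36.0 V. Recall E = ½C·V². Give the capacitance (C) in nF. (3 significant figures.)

4630 nF

Rearranging: C = 2E/V².
E = 3.00 mJ = 0.003000 J; V = 36.0 V.
C = 4.630×10^-6 F
4.630×10^-6 F × (1 nF / 1.000×10^-9 F) = 4630 nF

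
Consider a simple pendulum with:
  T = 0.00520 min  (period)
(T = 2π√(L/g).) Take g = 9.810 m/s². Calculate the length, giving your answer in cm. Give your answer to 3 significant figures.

2.42 cm

Solving T = 2π√(L/g) for L: L = g·(T/2π)².
T = 0.00520 min = 0.3120 s; g = 9.810 m/s².
L = 0.02419 m
0.02419 m × (1 cm / 0.01000 m) = 2.419 cm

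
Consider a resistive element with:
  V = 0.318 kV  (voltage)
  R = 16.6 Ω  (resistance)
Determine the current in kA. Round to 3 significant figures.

0.0192 kA

From Ohm's law: I = V/R.
V = 0.318 kV = 318.0 V; R = 16.6 Ω.
I = 19.16 A
19.16 A × (1 kA / 1000 A) = 0.01916 kA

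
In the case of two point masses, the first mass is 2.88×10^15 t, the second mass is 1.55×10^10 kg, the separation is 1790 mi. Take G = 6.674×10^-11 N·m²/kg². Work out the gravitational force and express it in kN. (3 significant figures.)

359 kN

From Newton's law of gravitation: F = Gm₁m₂/r².
m₁ = 2.88×10^15 t = 2.880×10^18 kg; m₂ = 1.55×10^10 kg; r = 1790 mi = 2.881×10^6 m; G = 6.674×10^-11 N·m²/kg².
F = 3.590×10^5 N
3.590×10^5 N × (1 kN / 1000 N) = 359.0 kN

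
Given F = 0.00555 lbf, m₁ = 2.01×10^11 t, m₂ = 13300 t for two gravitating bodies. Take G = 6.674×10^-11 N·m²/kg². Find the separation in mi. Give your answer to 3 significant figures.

1670 mi

From Newton's law of gravitation: r = √(G·m₁m₂/F).
F = 0.00555 lbf = 0.02469 N; m₁ = 2.01×10^11 t = 2.010×10^14 kg; m₂ = 13300 t = 1.330×10^7 kg; G = 6.674×10^-11 N·m²/kg².
r = 2.688×10^6 m
2.688×10^6 m × (1 mi / 1609 m) = 1670 mi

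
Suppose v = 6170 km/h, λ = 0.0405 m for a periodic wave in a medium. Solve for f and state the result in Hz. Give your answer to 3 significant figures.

Rearranging: f = v/λ.
v = 6170 km/h = 1714 m/s; λ = 0.0405 m.
f = 42318 Hz

42300 Hz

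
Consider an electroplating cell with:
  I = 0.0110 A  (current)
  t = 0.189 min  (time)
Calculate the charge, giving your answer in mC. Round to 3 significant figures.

125 mC

Directly: q = It.
I = 0.0110 A; t = 0.189 min = 11.34 s.
q = 0.1247 C
0.1247 C × (1 mC / 0.001000 C) = 124.7 mC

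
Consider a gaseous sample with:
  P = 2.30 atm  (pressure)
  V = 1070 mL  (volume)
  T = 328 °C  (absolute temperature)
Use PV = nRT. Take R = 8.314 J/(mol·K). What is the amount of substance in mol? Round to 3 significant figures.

0.0499 mol

Rearranging PV = nRT for n: n = PV/(RT).
P = 2.30 atm = 2.330×10^5 Pa; V = 1070 mL = 0.001070 m³; T = 328 °C = 601.1 K; R = 8.314 J/(mol·K).
n = 0.04989 mol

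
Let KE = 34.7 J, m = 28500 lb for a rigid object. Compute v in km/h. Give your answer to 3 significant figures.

Solving KE = ½mv² for v: v = √(2·KE/m).
KE = 34.7 J; m = 28500 lb = 12927 kg.
v = 0.07327 m/s
0.07327 m/s × (1 km/h / 0.2778 m/s) = 0.2638 km/h

0.264 km/h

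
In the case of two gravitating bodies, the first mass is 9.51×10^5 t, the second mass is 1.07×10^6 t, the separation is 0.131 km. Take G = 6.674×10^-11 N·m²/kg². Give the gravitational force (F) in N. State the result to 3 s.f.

From Newton's law of gravitation: F = Gm₁m₂/r².
m₁ = 9.51×10^5 t = 9.510×10^8 kg; m₂ = 1.07×10^6 t = 1.070×10^9 kg; r = 0.131 km = 131.0 m; G = 6.674×10^-11 N·m²/kg².
F = 3957 N  (the unit combination reduces to kg·m/s² = N)

3960 N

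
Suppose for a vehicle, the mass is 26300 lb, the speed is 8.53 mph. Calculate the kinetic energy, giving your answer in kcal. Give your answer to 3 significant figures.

KE is given directly by: KE = ½mv².
m = 26300 lb = 11929 kg; v = 8.53 mph = 3.813 m/s.
KE = 86733 J
86733 J × (1 kcal / 4184 J) = 20.73 kcal

20.7 kcal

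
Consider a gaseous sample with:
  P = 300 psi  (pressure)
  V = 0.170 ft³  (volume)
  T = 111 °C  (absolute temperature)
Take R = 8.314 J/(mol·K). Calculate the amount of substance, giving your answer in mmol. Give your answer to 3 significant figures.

3120 mmol

Rearranging PV = nRT for n: n = PV/(RT).
P = 300 psi = 2.068×10^6 Pa; V = 0.170 ft³ = 0.004814 m³; T = 111 °C = 384.1 K; R = 8.314 J/(mol·K).
n = 3.118 mol
3.118 mol × (1 mmol / 0.001000 mol) = 3118 mmol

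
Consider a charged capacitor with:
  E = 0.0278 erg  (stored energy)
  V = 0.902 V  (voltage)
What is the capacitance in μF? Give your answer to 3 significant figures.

0.00683 μF

Rearranging: C = 2E/V².
E = 0.0278 erg = 2.780×10^-9 J; V = 0.902 V.
C = 6.834×10^-9 F
6.834×10^-9 F × (1 μF / 1.000×10^-6 F) = 0.006834 μF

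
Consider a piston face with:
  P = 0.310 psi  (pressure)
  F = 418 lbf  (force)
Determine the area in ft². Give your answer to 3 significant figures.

Solving P = F/A for A: A = F/P.
P = 0.310 psi = 2137 Pa; F = 418 lbf = 1859 N.
A = 0.8699 m²
0.8699 m² × (1 ft² / 0.09290 m²) = 9.364 ft²

9.36 ft²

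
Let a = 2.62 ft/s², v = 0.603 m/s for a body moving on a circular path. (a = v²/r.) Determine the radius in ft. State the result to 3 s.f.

Rearranging a = v²/r for r: r = v²/a.
a = 2.62 ft/s² = 0.7986 m/s²; v = 0.603 m/s.
r = 0.4553 m
0.4553 m × (1 ft / 0.3048 m) = 1.494 ft

1.49 ft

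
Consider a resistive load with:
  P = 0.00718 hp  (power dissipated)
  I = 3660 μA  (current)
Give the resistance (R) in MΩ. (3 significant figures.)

0.400 MΩ

Solving P = I²R for R: R = P/I².
P = 0.00718 hp = 5.354 W; I = 3660 μA = 0.003660 A.
R = 3.997×10^5 Ω
3.997×10^5 Ω × (1 MΩ / 1.000×10^6 Ω) = 0.3997 MΩ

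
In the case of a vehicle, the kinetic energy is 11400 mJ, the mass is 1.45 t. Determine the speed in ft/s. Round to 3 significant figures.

Solving KE = ½mv² for v: v = √(2·KE/m).
KE = 11400 mJ = 11.40 J; m = 1.45 t = 1450 kg.
v = 0.1254 m/s
0.1254 m/s × (1 ft/s / 0.3048 m/s) = 0.4114 ft/s

0.411 ft/s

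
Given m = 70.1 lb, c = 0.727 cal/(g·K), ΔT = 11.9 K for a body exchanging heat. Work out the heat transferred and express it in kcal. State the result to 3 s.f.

275 kcal

Directly: Q = mcΔT.
m = 70.1 lb = 31.80 kg; c = 0.727 cal/(g·K) = 3042 J/(kg·K); ΔT = 11.9 K.
Q = 1.151×10^6 J
1.151×10^6 J × (1 kcal / 4184 J) = 275.1 kcal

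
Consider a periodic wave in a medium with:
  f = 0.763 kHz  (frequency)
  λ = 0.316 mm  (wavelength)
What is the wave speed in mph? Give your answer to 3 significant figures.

Directly: v = fλ.
f = 0.763 kHz = 763.0 Hz; λ = 0.316 mm = 3.160×10^-4 m.
v = 0.2411 m/s
0.2411 m/s × (1 mph / 0.4470 m/s) = 0.5393 mph

0.539 mph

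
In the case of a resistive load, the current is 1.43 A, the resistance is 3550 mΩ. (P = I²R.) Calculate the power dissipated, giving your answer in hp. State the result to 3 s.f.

Directly: P = I²R.
I = 1.43 A; R = 3550 mΩ = 3.550 Ω.
P = 7.259 W
7.259 W × (1 hp / 745.7 W) = 0.009735 hp

0.00974 hp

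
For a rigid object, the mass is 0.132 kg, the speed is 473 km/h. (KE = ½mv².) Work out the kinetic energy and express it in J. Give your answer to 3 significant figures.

Directly: KE = ½mv².
m = 0.132 kg; v = 473 km/h = 131.4 m/s.
KE = 1139 J

1140 J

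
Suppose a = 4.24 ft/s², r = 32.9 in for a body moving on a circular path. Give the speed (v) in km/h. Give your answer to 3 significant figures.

3.74 km/h

Solving a = v²/r for v: v = √(a·r).
a = 4.24 ft/s² = 1.292 m/s²; r = 32.9 in = 0.8357 m.
v = 1.039 m/s
1.039 m/s × (1 km/h / 0.2778 m/s) = 3.741 km/h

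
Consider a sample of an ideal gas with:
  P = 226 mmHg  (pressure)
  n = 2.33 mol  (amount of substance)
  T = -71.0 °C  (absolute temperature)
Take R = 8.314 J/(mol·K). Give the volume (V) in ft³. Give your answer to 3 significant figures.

Solving PV = nRT for V: V = nRT/P.
P = 226 mmHg = 30131 Pa; n = 2.33 mol; T = -71.0 °C = 202.1 K; R = 8.314 J/(mol·K).
V = 0.1300 m³
0.1300 m³ × (1 ft³ / 0.02832 m³) = 4.590 ft³

4.59 ft³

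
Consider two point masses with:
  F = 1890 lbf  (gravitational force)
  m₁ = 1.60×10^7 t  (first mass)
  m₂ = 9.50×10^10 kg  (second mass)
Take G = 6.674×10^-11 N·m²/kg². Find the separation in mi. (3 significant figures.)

2.16 mi

From Newton's law of gravitation: r = √(G·m₁m₂/F).
F = 1890 lbf = 8407 N; m₁ = 1.60×10^7 t = 1.600×10^10 kg; m₂ = 9.50×10^10 kg; G = 6.674×10^-11 N·m²/kg².
r = 3474 m
3474 m × (1 mi / 1609 m) = 2.158 mi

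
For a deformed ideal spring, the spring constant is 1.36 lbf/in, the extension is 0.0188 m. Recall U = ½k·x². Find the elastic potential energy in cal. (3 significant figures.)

U is given directly by: U = ½kx².
k = 1.36 lbf/in = 238.2 N/m; x = 0.0188 m.
U = 0.04209 J
0.04209 J × (1 cal / 4.184 J) = 0.01006 cal

0.0101 cal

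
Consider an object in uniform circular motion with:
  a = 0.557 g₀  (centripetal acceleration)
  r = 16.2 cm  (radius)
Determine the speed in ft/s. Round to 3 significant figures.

3.09 ft/s

Solving a = v²/r for v: v = √(a·r).
a = 0.557 g₀ = 5.462 m/s²; r = 16.2 cm = 0.1620 m.
v = 0.9407 m/s
0.9407 m/s × (1 ft/s / 0.3048 m/s) = 3.086 ft/s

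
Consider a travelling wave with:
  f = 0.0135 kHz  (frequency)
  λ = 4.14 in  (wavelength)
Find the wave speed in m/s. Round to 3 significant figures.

v is given directly by: v = fλ.
f = 0.0135 kHz = 13.50 Hz; λ = 4.14 in = 0.1052 m.
v = 1.420 m/s

1.42 m/s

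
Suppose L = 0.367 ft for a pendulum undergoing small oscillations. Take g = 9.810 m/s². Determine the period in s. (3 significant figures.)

Directly: T = 2π√(L/g).
L = 0.367 ft = 0.1119 m; g = 9.810 m/s².
T = 0.6709 s

0.671 s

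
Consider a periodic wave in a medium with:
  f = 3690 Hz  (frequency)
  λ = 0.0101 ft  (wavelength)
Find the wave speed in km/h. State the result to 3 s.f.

40.9 km/h

v is given directly by: v = fλ.
f = 3690 Hz; λ = 0.0101 ft = 0.003078 m.
v = 11.36 m/s
11.36 m/s × (1 km/h / 0.2778 m/s) = 40.89 km/h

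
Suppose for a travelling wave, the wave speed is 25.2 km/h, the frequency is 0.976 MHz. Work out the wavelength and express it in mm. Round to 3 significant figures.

Solving v = f·λ for λ: λ = v/f.
v = 25.2 km/h = 7.000 m/s; f = 0.976 MHz = 9.760×10^5 Hz.
λ = 7.172×10^-6 m
7.172×10^-6 m × (1 mm / 0.001000 m) = 0.007172 mm

0.00717 mm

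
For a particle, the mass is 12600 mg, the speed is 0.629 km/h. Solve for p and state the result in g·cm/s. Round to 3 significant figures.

Directly: p = mv.
m = 12600 mg = 0.01260 kg; v = 0.629 km/h = 0.1747 m/s.
p = 0.002201 kg·m/s  (the unit combination reduces to kg·m/s = kg·m/s)
0.002201 kg·m/s × (1 g·cm/s / 1.000×10^-5 kg·m/s) = 220.1 g·cm/s

220 g·cm/s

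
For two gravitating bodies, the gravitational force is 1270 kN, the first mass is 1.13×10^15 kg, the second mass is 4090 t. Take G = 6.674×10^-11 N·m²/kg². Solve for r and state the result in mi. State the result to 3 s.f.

0.306 mi

From Newton's law of gravitation: r = √(G·m₁m₂/F).
F = 1270 kN = 1.270×10^6 N; m₁ = 1.13×10^15 kg; m₂ = 4090 t = 4.090×10^6 kg; G = 6.674×10^-11 N·m²/kg².
r = 492.8 m
492.8 m × (1 mi / 1609 m) = 0.3062 mi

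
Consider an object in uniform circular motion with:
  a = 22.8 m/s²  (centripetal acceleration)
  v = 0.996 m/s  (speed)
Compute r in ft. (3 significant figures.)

Rearranging: r = v²/a.
a = 22.8 m/s²; v = 0.996 m/s.
r = 0.04351 m
0.04351 m × (1 ft / 0.3048 m) = 0.1427 ft

0.143 ft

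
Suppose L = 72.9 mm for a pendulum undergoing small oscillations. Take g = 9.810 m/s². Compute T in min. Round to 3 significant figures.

Directly: T = 2π√(L/g).
L = 72.9 mm = 0.07290 m; g = 9.810 m/s².
T = 0.5416 s
0.5416 s × (1 min / 60.00 s) = 0.009027 min

0.00903 min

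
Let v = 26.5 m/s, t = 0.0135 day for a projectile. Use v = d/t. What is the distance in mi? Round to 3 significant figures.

Rearranging: d = v·t.
v = 26.5 m/s; t = 0.0135 day = 1166 s.
d = 30910 m
30910 m × (1 mi / 1609 m) = 19.21 mi

19.2 mi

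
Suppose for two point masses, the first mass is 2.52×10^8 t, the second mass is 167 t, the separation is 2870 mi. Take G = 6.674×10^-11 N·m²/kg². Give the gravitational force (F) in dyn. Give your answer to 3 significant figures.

0.0132 dyn

Directly: F = Gm₁m₂/r².
m₁ = 2.52×10^8 t = 2.520×10^11 kg; m₂ = 167 t = 1.670×10^5 kg; r = 2870 mi = 4.619×10^6 m; G = 6.674×10^-11 N·m²/kg².
F = 1.317×10^-7 N
1.317×10^-7 N × (1 dyn / 1.000×10^-5 N) = 0.01317 dyn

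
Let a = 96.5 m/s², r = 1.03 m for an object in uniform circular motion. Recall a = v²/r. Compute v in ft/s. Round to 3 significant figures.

32.7 ft/s

Solving a = v²/r for v: v = √(a·r).
a = 96.5 m/s²; r = 1.03 m.
v = 9.970 m/s
9.970 m/s × (1 ft/s / 0.3048 m/s) = 32.71 ft/s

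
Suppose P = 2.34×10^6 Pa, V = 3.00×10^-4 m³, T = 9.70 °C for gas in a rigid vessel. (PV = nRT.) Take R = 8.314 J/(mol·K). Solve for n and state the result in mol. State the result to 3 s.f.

From the ideal-gas law: n = PV/(RT).
P = 2.34×10^6 Pa; V = 3.00×10^-4 m³; T = 9.70 °C = 282.8 K; R = 8.314 J/(mol·K).
n = 0.2985 mol

0.299 mol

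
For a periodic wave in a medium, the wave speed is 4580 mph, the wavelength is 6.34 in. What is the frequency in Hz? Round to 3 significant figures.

12700 Hz

Rearranging v = f·λ for f: f = v/λ.
v = 4580 mph = 2047 m/s; λ = 6.34 in = 0.1610 m.
f = 12714 Hz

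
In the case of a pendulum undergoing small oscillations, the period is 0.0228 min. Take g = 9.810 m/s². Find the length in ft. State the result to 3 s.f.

Rearranging T = 2π√(L/g) for L: L = g·(T/2π)².
T = 0.0228 min = 1.368 s; g = 9.810 m/s².
L = 0.4650 m
0.4650 m × (1 ft / 0.3048 m) = 1.526 ft

1.53 ft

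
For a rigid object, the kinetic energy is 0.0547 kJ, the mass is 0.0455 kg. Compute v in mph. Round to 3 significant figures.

Solving KE = ½mv² for v: v = √(2·KE/m).
KE = 0.0547 kJ = 54.70 J; m = 0.0455 kg.
v = 49.03 m/s
49.03 m/s × (1 mph / 0.4470 m/s) = 109.7 mph

110 mph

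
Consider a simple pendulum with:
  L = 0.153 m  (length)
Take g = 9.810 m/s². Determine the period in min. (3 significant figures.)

T is given directly by: T = 2π√(L/g).
L = 0.153 m; g = 9.810 m/s².
T = 0.7847 s
0.7847 s × (1 min / 60.00 s) = 0.01308 min

0.0131 min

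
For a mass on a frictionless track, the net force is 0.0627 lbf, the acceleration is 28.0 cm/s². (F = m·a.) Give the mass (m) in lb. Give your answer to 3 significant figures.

2.20 lb

Solving F = m·a for m: m = F/a.
F = 0.0627 lbf = 0.2789 N; a = 28.0 cm/s² = 0.2800 m/s².
m = 0.9961 kg
0.9961 kg × (1 lb / 0.4536 kg) = 2.196 lb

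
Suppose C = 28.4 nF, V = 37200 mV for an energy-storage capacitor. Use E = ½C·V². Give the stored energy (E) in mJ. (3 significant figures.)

Directly: E = ½CV².
C = 28.4 nF = 2.840×10^-8 F; V = 37200 mV = 37.20 V.
E = 1.965×10^-5 J  (the unit combination reduces to kg·m²/s² = J)
1.965×10^-5 J × (1 mJ / 0.001000 J) = 0.01965 mJ

0.0197 mJ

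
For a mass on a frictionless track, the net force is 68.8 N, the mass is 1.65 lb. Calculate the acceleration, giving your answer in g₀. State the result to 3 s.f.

9.37 g₀

From Newton's second law: a = F/m.
F = 68.8 N; m = 1.65 lb = 0.7484 kg.
a = 91.93 m/s²
91.93 m/s² × (1 g₀ / 9.807 m/s²) = 9.374 g₀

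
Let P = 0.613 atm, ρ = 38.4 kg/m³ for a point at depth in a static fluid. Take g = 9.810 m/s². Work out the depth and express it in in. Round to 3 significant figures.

Solving P = ρ·g·h for h: h = P/(ρ·g).
P = 0.613 atm = 62112 Pa; ρ = 38.4 kg/m³; g = 9.810 m/s².
h = 164.9 m
164.9 m × (1 in / 0.02540 m) = 6491 in

6490 in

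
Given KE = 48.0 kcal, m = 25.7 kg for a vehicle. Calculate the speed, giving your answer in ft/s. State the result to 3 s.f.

410 ft/s

Rearranging: v = √(2·KE/m).
KE = 48.0 kcal = 2.008×10^5 J; m = 25.7 kg.
v = 125.0 m/s
125.0 m/s × (1 ft/s / 0.3048 m/s) = 410.2 ft/s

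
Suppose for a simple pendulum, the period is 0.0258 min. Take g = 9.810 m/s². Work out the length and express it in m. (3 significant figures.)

0.595 m

Solving T = 2π√(L/g) for L: L = g·(T/2π)².
T = 0.0258 min = 1.548 s; g = 9.810 m/s².
L = 0.5955 m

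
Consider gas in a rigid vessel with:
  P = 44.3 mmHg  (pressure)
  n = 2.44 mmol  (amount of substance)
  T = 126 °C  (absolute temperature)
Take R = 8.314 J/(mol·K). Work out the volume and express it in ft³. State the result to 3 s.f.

From the ideal-gas law: V = nRT/P.
P = 44.3 mmHg = 5906 Pa; n = 2.44 mmol = 0.002440 mol; T = 126 °C = 399.1 K; R = 8.314 J/(mol·K).
V = 0.001371 m³
0.001371 m³ × (1 ft³ / 0.02832 m³) = 0.04842 ft³

0.0484 ft³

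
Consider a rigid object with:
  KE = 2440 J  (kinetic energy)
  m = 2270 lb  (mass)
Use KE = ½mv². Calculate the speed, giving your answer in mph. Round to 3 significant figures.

Rearranging: v = √(2·KE/m).
KE = 2440 J; m = 2270 lb = 1030 kg.
v = 2.177 m/s
2.177 m/s × (1 mph / 0.4470 m/s) = 4.870 mph

4.87 mph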